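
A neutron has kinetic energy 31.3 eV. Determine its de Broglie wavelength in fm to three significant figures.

KE = 31.3 eV = 5.014 × 10⁻¹⁸ J.
p = √(2mKE) = √(2 × 1.675 × 10⁻²⁷ × 5.014 × 10⁻¹⁸) = 1.296 × 10⁻²² kg·m/s.
λ = h/p = 6.626 × 10⁻³⁴ / 1.296 × 10⁻²² = 5.11 × 10⁻¹² m = 5110 fm.

λ = 5110 fm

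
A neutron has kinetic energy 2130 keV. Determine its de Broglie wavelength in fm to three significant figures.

KE = 2130 keV = 3.412 × 10⁻¹³ J.
p = √(2mKE) = √(2 × 1.675 × 10⁻²⁷ × 3.412 × 10⁻¹³) = 3.381 × 10⁻²⁰ kg·m/s.
λ = h/p = 6.626 × 10⁻³⁴ / 3.381 × 10⁻²⁰ = 1.96 × 10⁻¹⁴ m = 19.6 fm.

λ = 19.6 fm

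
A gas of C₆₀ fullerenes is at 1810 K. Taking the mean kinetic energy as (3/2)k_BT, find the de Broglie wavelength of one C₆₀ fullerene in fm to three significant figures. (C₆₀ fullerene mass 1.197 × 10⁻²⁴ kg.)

KE = (3/2)k_BT = 1.5 × 1.381 × 10⁻²³ × 1810 = 3.749 × 10⁻²⁰ J.
p = √(2mKE) = √(2 × 1.197 × 10⁻²⁴ × 3.749 × 10⁻²⁰) = 2.996 × 10⁻²² kg·m/s.
λ = h/p = 2.21 × 10⁻¹² m = 2210 fm.

λ = 2210 fm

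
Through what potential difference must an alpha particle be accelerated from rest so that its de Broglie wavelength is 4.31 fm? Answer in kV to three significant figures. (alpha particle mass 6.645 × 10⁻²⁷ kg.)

p = h/λ = 6.626 × 10⁻³⁴ / 4.310 × 10⁻¹⁵ = 1.537 × 10⁻¹⁹ kg·m/s.
KE = p²/(2m) = 1.778 × 10⁻¹² J.
V = KE/2e = 1.778 × 10⁻¹² / (2 × 1.602 × 10⁻¹⁹) = 5550 kV.

V = 5550 kV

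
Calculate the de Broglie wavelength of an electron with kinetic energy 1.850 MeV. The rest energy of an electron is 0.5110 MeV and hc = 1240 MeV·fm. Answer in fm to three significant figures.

λ = 538 fm

Total energy E = KE + m₀c² = 1.850 + 0.5110 = 2.3610 MeV.
(pc)² = E² − (m₀c²)² = (2.3610)² − (0.5110)² = 5.313 MeV², so pc = 2.305 MeV.
λ = hc/(pc) = 1240 MeV·fm / 2.305 MeV = 538 fm.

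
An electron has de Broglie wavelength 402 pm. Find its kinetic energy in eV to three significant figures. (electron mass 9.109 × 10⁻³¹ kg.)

KE = 9.31 eV

p = h/λ = 6.626 × 10⁻³⁴ / 4.020 × 10⁻¹⁰ = 1.648 × 10⁻²⁴ kg·m/s.
KE = p²/(2m) = (1.648 × 10⁻²⁴)² / (2 × 9.109 × 10⁻³¹) = 1.491 × 10⁻¹⁸ J = 9.31 eV.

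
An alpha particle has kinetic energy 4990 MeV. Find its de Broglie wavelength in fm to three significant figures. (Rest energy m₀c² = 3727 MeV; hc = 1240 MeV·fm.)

λ = 0.157 fm

Total energy E = KE + m₀c² = 4990 + 3727 = 8717 MeV.
(pc)² = E² − (m₀c²)² = (8717)² − (3727)² = 6.210 × 10⁷ MeV², so pc = 7880 MeV.
λ = hc/(pc) = 1240 MeV·fm / 7880 MeV = 0.157 fm.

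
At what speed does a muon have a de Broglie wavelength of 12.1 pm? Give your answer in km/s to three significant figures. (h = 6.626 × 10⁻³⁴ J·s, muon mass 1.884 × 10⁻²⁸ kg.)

v = 291 km/s

p = h/λ = 6.626 × 10⁻³⁴ / 1.210 × 10⁻¹¹ = 5.476 × 10⁻²³ kg·m/s.
v = p/m = 5.476 × 10⁻²³ / 1.884 × 10⁻²⁸ = 2.91 × 10⁵ m/s = 291 km/s.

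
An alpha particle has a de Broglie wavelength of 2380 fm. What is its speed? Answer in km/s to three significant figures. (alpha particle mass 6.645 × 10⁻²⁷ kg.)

v = 41.9 km/s

p = h/λ = 6.626 × 10⁻³⁴ / 2.380 × 10⁻¹² = 2.784 × 10⁻²² kg·m/s.
v = p/m = 2.784 × 10⁻²² / 6.645 × 10⁻²⁷ = 4.19 × 10⁴ m/s = 41.9 km/s.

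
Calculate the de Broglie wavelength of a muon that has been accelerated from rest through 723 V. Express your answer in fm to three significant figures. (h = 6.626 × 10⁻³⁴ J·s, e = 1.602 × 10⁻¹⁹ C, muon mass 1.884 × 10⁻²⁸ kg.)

KE = eV = 1.602 × 10⁻¹⁹ × 723.0 = 1.158 × 10⁻¹⁶ J.
p = √(2mKE) = √(2 × 1.884 × 10⁻²⁸ × 1.158 × 10⁻¹⁶) = 2.089 × 10⁻²² kg·m/s.
λ = h/p = 6.626 × 10⁻³⁴ / 2.089 × 10⁻²² = 3.17 × 10⁻¹² m = 3170 fm.

λ = 3170 fm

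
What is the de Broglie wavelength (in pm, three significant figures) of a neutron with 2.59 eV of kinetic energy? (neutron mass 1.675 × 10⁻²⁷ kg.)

λ = 17.8 pm

KE = 2.59 eV = 4.149 × 10⁻¹⁹ J.
p = √(2mKE) = √(2 × 1.675 × 10⁻²⁷ × 4.149 × 10⁻¹⁹) = 3.728 × 10⁻²³ kg·m/s.
λ = h/p = 6.626 × 10⁻³⁴ / 3.728 × 10⁻²³ = 1.78 × 10⁻¹¹ m = 17.8 pm.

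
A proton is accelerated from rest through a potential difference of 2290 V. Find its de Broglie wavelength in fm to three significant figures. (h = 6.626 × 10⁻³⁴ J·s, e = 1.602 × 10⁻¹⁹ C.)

KE = eV = 1.602 × 10⁻¹⁹ × 2290 = 3.669 × 10⁻¹⁶ J.
p = √(2mKE) = √(2 × 1.673 × 10⁻²⁷ × 3.669 × 10⁻¹⁶) = 1.108 × 10⁻²¹ kg·m/s.
λ = h/p = 6.626 × 10⁻³⁴ / 1.108 × 10⁻²¹ = 5.98 × 10⁻¹³ m = 598 fm.

λ = 598 fm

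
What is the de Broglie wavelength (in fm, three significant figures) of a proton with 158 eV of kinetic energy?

KE = 158 eV = 2.531 × 10⁻¹⁷ J.
p = √(2mKE) = √(2 × 1.673 × 10⁻²⁷ × 2.531 × 10⁻¹⁷) = 2.910 × 10⁻²² kg·m/s.
λ = h/p = 6.626 × 10⁻³⁴ / 2.910 × 10⁻²² = 2.28 × 10⁻¹² m = 2280 fm.

λ = 2280 fm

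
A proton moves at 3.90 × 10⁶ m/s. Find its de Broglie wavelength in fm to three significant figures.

p = mv = 1.673 × 10⁻²⁷ × 3.90 × 10⁶ = 6.525 × 10⁻²¹ kg·m/s.
λ = h/p = 6.626 × 10⁻³⁴ / 6.525 × 10⁻²¹ = 1.02 × 10⁻¹³ m = 102 fm.

λ = 102 fm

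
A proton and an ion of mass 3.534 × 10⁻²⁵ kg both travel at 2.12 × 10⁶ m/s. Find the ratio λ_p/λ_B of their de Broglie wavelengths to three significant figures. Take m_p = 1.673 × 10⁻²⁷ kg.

At fixed v, p = mv so λ = h/(mv) ∝ 1/m.
λ_p/λ_B = m_B/m_p = 3.534 × 10⁻²⁵/1.673 × 10⁻²⁷ = 211.

λ_p/λ_B = 211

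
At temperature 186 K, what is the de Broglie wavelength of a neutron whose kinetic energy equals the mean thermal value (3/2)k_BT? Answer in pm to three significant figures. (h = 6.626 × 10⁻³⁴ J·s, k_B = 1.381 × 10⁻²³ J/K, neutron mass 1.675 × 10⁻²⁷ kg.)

λ = 184 pm

KE = (3/2)k_BT = 1.5 × 1.381 × 10⁻²³ × 186 = 3.853 × 10⁻²¹ J.
p = √(2mKE) = √(2 × 1.675 × 10⁻²⁷ × 3.853 × 10⁻²¹) = 3.593 × 10⁻²⁴ kg·m/s.
λ = h/p = 1.84 × 10⁻¹⁰ m = 184 pm.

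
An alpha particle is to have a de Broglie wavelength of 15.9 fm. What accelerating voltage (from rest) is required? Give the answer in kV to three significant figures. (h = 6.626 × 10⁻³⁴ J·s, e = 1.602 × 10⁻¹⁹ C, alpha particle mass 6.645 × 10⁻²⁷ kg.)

V = 408 kV

p = h/λ = 6.626 × 10⁻³⁴ / 1.590 × 10⁻¹⁴ = 4.167 × 10⁻²⁰ kg·m/s.
KE = p²/(2m) = 1.307 × 10⁻¹³ J.
V = KE/2e = 1.307 × 10⁻¹³ / (2 × 1.602 × 10⁻¹⁹) = 408 kV.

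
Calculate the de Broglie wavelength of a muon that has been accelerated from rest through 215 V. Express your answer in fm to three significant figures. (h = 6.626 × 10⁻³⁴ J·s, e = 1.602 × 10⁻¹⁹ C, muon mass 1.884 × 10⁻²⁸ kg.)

λ = 5820 fm

KE = eV = 1.602 × 10⁻¹⁹ × 215.0 = 3.444 × 10⁻¹⁷ J.
p = √(2mKE) = √(2 × 1.884 × 10⁻²⁸ × 3.444 × 10⁻¹⁷) = 1.139 × 10⁻²² kg·m/s.
λ = h/p = 6.626 × 10⁻³⁴ / 1.139 × 10⁻²² = 5.82 × 10⁻¹² m = 5820 fm.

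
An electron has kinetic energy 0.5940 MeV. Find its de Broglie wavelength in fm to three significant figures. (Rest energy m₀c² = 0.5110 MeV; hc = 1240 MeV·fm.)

Total energy E = KE + m₀c² = 0.5940 + 0.5110 = 1.1050 MeV.
(pc)² = E² − (m₀c²)² = (1.1050)² − (0.5110)² = 0.9599 MeV², so pc = 0.9797 MeV.
λ = hc/(pc) = 1240 MeV·fm / 0.9797 MeV = 1270 fm.

λ = 1270 fm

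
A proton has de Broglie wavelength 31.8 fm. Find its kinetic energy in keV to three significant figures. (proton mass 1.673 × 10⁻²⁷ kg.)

p = h/λ = 6.626 × 10⁻³⁴ / 3.180 × 10⁻¹⁴ = 2.084 × 10⁻²⁰ kg·m/s.
KE = p²/(2m) = (2.084 × 10⁻²⁰)² / (2 × 1.673 × 10⁻²⁷) = 1.298 × 10⁻¹³ J = 810 keV.

KE = 810 keV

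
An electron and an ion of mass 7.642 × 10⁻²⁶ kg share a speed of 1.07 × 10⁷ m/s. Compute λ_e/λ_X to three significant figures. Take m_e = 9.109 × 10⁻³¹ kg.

At fixed v, p = mv so λ = h/(mv) ∝ 1/m.
λ_e/λ_X = m_X/m_e = 7.642 × 10⁻²⁶/9.109 × 10⁻³¹ = 8.39 × 10⁴.

λ_e/λ_X = 8.39 × 10⁴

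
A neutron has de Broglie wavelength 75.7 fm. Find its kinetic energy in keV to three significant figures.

KE = 143 keV

p = h/λ = 6.626 × 10⁻³⁴ / 7.570 × 10⁻¹⁴ = 8.753 × 10⁻²¹ kg·m/s.
KE = p²/(2m) = (8.753 × 10⁻²¹)² / (2 × 1.675 × 10⁻²⁷) = 2.287 × 10⁻¹⁴ J = 143 keV.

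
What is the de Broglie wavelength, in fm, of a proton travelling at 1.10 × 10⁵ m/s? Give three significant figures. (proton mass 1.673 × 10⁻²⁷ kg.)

p = mv = 1.673 × 10⁻²⁷ × 1.10 × 10⁵ = 1.840 × 10⁻²² kg·m/s.
λ = h/p = 6.626 × 10⁻³⁴ / 1.840 × 10⁻²² = 3.60 × 10⁻¹² m = 3600 fm.

λ = 3600 fm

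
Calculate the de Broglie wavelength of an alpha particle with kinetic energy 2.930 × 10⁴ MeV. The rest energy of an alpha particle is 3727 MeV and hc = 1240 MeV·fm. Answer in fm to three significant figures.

λ = 0.0378 fm

Total energy E = KE + m₀c² = 2.930 × 10⁴ + 3727 = 33027 MeV.
(pc)² = E² − (m₀c²)² = (33027)² − (3727)² = 1.077 × 10⁹ MeV², so pc = 3.282 × 10⁴ MeV.
λ = hc/(pc) = 1240 MeV·fm / 3.282 × 10⁴ MeV = 0.0378 fm.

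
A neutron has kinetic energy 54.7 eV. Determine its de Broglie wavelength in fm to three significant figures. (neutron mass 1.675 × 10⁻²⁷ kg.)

λ = 3870 fm

KE = 54.7 eV = 8.763 × 10⁻¹⁸ J.
p = √(2mKE) = √(2 × 1.675 × 10⁻²⁷ × 8.763 × 10⁻¹⁸) = 1.713 × 10⁻²² kg·m/s.
λ = h/p = 6.626 × 10⁻³⁴ / 1.713 × 10⁻²² = 3.87 × 10⁻¹² m = 3870 fm.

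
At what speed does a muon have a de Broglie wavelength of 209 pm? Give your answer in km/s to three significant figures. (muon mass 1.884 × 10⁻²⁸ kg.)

v = 16.8 km/s

p = h/λ = 6.626 × 10⁻³⁴ / 2.090 × 10⁻¹⁰ = 3.170 × 10⁻²⁴ kg·m/s.
v = p/m = 3.170 × 10⁻²⁴ / 1.884 × 10⁻²⁸ = 1.68 × 10⁴ m/s = 16.8 km/s.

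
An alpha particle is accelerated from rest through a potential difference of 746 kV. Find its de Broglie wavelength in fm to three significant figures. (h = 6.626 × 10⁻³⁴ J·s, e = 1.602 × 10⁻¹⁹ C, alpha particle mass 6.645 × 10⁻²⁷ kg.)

λ = 11.8 fm

KE = 2eV = 2 × 1.602 × 10⁻¹⁹ × 7.460 × 10⁵ = 2.390 × 10⁻¹³ J.
p = √(2mKE) = √(2 × 6.645 × 10⁻²⁷ × 2.390 × 10⁻¹³) = 5.636 × 10⁻²⁰ kg·m/s.
λ = h/p = 6.626 × 10⁻³⁴ / 5.636 × 10⁻²⁰ = 1.18 × 10⁻¹⁴ m = 11.8 fm.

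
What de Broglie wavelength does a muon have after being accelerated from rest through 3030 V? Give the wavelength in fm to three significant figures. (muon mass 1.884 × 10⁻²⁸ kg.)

λ = 1550 fm

KE = eV = 1.602 × 10⁻¹⁹ × 3030 = 4.854 × 10⁻¹⁶ J.
p = √(2mKE) = √(2 × 1.884 × 10⁻²⁸ × 4.854 × 10⁻¹⁶) = 4.277 × 10⁻²² kg·m/s.
λ = h/p = 6.626 × 10⁻³⁴ / 4.277 × 10⁻²² = 1.55 × 10⁻¹² m = 1550 fm.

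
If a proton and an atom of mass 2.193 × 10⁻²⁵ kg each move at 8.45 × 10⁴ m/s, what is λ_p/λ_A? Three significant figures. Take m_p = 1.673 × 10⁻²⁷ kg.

λ_p/λ_A = 131

At fixed v, p = mv so λ = h/(mv) ∝ 1/m.
λ_p/λ_A = m_A/m_p = 2.193 × 10⁻²⁵/1.673 × 10⁻²⁷ = 131.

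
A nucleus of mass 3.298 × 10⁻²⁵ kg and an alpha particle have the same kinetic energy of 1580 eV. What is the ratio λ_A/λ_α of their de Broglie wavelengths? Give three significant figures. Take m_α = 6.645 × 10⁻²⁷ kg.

At fixed KE, p = √(2mKE) so λ = h/p ∝ 1/√m.
λ_A/λ_α = √(m_α/m_A) = √(6.645 × 10⁻²⁷/3.298 × 10⁻²⁵) = √(0.02015) = 0.142.

λ_A/λ_α = 0.142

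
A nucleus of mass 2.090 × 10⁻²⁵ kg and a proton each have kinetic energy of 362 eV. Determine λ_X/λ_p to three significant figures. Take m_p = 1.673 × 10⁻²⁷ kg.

λ_X/λ_p = 0.0895

At fixed KE, p = √(2mKE) so λ = h/p ∝ 1/√m.
λ_X/λ_p = √(m_p/m_X) = √(1.673 × 10⁻²⁷/2.090 × 10⁻²⁵) = √(8.005 × 10⁻³) = 0.0895.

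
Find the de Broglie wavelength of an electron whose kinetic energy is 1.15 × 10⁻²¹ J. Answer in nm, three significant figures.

p = √(2mKE) = √(2 × 9.109 × 10⁻³¹ × 1.150 × 10⁻²¹) = 4.577 × 10⁻²⁶ kg·m/s.
λ = h/p = 6.626 × 10⁻³⁴ / 4.577 × 10⁻²⁶ = 1.45 × 10⁻⁸ m = 14.5 nm.

λ = 14.5 nm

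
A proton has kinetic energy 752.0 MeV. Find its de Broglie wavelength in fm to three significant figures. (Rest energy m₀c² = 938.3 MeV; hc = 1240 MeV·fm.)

Total energy E = KE + m₀c² = 752.0 + 938.3 = 1690.3 MeV.
(pc)² = E² − (m₀c²)² = (1690.3)² − (938.3)² = 1.977 × 10⁶ MeV², so pc = 1406 MeV.
λ = hc/(pc) = 1240 MeV·fm / 1406 MeV = 0.882 fm.

λ = 0.882 fm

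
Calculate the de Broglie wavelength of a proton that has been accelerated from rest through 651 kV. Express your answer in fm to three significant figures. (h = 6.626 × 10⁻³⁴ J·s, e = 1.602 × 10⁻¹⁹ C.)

λ = 35.5 fm

KE = eV = 1.602 × 10⁻¹⁹ × 6.510 × 10⁵ = 1.043 × 10⁻¹³ J.
p = √(2mKE) = √(2 × 1.673 × 10⁻²⁷ × 1.043 × 10⁻¹³) = 1.868 × 10⁻²⁰ kg·m/s.
λ = h/p = 6.626 × 10⁻³⁴ / 1.868 × 10⁻²⁰ = 3.55 × 10⁻¹⁴ m = 35.5 fm.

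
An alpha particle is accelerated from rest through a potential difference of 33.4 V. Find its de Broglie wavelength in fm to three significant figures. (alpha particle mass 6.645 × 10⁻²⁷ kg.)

λ = 1760 fm

KE = 2eV = 2 × 1.602 × 10⁻¹⁹ × 33.40 = 1.070 × 10⁻¹⁷ J.
p = √(2mKE) = √(2 × 6.645 × 10⁻²⁷ × 1.070 × 10⁻¹⁷) = 3.771 × 10⁻²² kg·m/s.
λ = h/p = 6.626 × 10⁻³⁴ / 3.771 × 10⁻²² = 1.76 × 10⁻¹² m = 1760 fm.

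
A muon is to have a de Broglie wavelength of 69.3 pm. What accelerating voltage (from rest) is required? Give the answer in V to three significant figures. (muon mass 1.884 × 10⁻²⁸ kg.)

V = 1.51 V

p = h/λ = 6.626 × 10⁻³⁴ / 6.930 × 10⁻¹¹ = 9.561 × 10⁻²⁴ kg·m/s.
KE = p²/(2m) = 2.426 × 10⁻¹⁹ J.
V = KE/e = 2.426 × 10⁻¹⁹ / (1.602 × 10⁻¹⁹) = 1.51 V.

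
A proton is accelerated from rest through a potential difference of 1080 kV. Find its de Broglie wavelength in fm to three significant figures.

KE = eV = 1.602 × 10⁻¹⁹ × 1.080 × 10⁶ = 1.730 × 10⁻¹³ J.
p = √(2mKE) = √(2 × 1.673 × 10⁻²⁷ × 1.730 × 10⁻¹³) = 2.406 × 10⁻²⁰ kg·m/s.
λ = h/p = 6.626 × 10⁻³⁴ / 2.406 × 10⁻²⁰ = 2.75 × 10⁻¹⁴ m = 27.5 fm.

λ = 27.5 fm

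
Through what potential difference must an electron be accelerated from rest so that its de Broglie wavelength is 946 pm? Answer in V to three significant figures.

p = h/λ = 6.626 × 10⁻³⁴ / 9.460 × 10⁻¹⁰ = 7.004 × 10⁻²⁵ kg·m/s.
KE = p²/(2m) = 2.693 × 10⁻¹⁹ J.
V = KE/e = 2.693 × 10⁻¹⁹ / (1.602 × 10⁻¹⁹) = 1.68 V.

V = 1.68 V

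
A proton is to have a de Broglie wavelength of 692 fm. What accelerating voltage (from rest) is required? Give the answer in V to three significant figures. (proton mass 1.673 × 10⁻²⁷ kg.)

V = 1710 V

p = h/λ = 6.626 × 10⁻³⁴ / 6.920 × 10⁻¹³ = 9.575 × 10⁻²² kg·m/s.
KE = p²/(2m) = 2.740 × 10⁻¹⁶ J.
V = KE/e = 2.740 × 10⁻¹⁶ / (1.602 × 10⁻¹⁹) = 1710 V.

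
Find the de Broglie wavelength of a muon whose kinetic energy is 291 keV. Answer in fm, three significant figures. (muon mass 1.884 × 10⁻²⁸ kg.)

KE = 291 keV = 4.662 × 10⁻¹⁴ J.
p = √(2mKE) = √(2 × 1.884 × 10⁻²⁸ × 4.662 × 10⁻¹⁴) = 4.191 × 10⁻²¹ kg·m/s.
λ = h/p = 6.626 × 10⁻³⁴ / 4.191 × 10⁻²¹ = 1.58 × 10⁻¹³ m = 158 fm.

λ = 158 fm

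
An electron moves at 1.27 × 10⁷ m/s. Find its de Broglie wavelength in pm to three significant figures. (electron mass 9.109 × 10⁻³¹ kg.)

λ = 57.3 pm

p = mv = 9.109 × 10⁻³¹ × 1.27 × 10⁷ = 1.157 × 10⁻²³ kg·m/s.
λ = h/p = 6.626 × 10⁻³⁴ / 1.157 × 10⁻²³ = 5.73 × 10⁻¹¹ m = 57.3 pm.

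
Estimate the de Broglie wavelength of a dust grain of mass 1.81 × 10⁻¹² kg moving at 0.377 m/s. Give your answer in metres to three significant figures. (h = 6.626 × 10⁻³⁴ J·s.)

λ = 9.71 × 10⁻²² m

p = mv = 1.81 × 10⁻¹² × 0.377 = 6.824 × 10⁻¹³ kg·m/s.
λ = h/p = 6.626 × 10⁻³⁴ / 6.824 × 10⁻¹³ = 9.71 × 10⁻²² m.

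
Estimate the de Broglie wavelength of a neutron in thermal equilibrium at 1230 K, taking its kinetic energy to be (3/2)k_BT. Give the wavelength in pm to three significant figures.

λ = 71.7 pm

KE = (3/2)k_BT = 1.5 × 1.381 × 10⁻²³ × 1230 = 2.548 × 10⁻²⁰ J.
p = √(2mKE) = √(2 × 1.675 × 10⁻²⁷ × 2.548 × 10⁻²⁰) = 9.239 × 10⁻²⁴ kg·m/s.
λ = h/p = 7.17 × 10⁻¹¹ m = 71.7 pm.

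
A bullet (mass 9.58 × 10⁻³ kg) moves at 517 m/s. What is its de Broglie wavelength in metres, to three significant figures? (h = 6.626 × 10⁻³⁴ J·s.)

p = mv = 9.58 × 10⁻³ × 517 = 4.953 kg·m/s.
λ = h/p = 6.626 × 10⁻³⁴ / 4.953 = 1.34 × 10⁻³⁴ m.

λ = 1.34 × 10⁻³⁴ m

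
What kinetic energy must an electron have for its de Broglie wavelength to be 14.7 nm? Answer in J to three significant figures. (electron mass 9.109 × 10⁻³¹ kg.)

KE = 1.12 × 10⁻²¹ J

p = h/λ = 6.626 × 10⁻³⁴ / 1.470 × 10⁻⁸ = 4.507 × 10⁻²⁶ kg·m/s.
KE = p²/(2m) = (4.507 × 10⁻²⁶)² / (2 × 9.109 × 10⁻³¹) = 1.115 × 10⁻²¹ J = 1.12 × 10⁻²¹ J.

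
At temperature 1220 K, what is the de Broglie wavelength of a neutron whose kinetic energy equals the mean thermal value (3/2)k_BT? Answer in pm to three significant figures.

KE = (3/2)k_BT = 1.5 × 1.381 × 10⁻²³ × 1220 = 2.527 × 10⁻²⁰ J.
p = √(2mKE) = √(2 × 1.675 × 10⁻²⁷ × 2.527 × 10⁻²⁰) = 9.201 × 10⁻²⁴ kg·m/s.
λ = h/p = 7.20 × 10⁻¹¹ m = 72.0 pm.

λ = 72.0 pm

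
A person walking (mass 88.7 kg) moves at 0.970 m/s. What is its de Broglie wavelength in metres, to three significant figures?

p = mv = 88.7 × 0.970 = 8.604 × 10¹ kg·m/s.
λ = h/p = 6.626 × 10⁻³⁴ / 8.604 × 10¹ = 7.70 × 10⁻³⁶ m.

λ = 7.70 × 10⁻³⁶ m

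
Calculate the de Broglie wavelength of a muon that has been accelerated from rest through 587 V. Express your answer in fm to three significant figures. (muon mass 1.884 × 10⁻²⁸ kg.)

λ = 3520 fm

KE = eV = 1.602 × 10⁻¹⁹ × 587.0 = 9.404 × 10⁻¹⁷ J.
p = √(2mKE) = √(2 × 1.884 × 10⁻²⁸ × 9.404 × 10⁻¹⁷) = 1.882 × 10⁻²² kg·m/s.
λ = h/p = 6.626 × 10⁻³⁴ / 1.882 × 10⁻²² = 3.52 × 10⁻¹² m = 3520 fm.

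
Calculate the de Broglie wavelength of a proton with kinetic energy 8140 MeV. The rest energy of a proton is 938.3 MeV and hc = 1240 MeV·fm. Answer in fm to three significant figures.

λ = 0.137 fm

Total energy E = KE + m₀c² = 8140 + 938.3 = 9078.3 MeV.
(pc)² = E² − (m₀c²)² = (9078.3)² − (938.3)² = 8.154 × 10⁷ MeV², so pc = 9030 MeV.
λ = hc/(pc) = 1240 MeV·fm / 9030 MeV = 0.137 fm.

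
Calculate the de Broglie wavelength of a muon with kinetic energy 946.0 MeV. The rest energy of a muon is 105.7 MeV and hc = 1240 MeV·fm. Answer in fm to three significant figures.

λ = 1.19 fm

Total energy E = KE + m₀c² = 946.0 + 105.7 = 1051.7 MeV.
(pc)² = E² − (m₀c²)² = (1051.7)² − (105.7)² = 1.095 × 10⁶ MeV², so pc = 1046 MeV.
λ = hc/(pc) = 1240 MeV·fm / 1046 MeV = 1.19 fm.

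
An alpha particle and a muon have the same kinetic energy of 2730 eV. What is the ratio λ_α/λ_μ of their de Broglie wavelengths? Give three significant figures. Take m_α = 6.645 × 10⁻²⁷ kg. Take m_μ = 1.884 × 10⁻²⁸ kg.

At fixed KE, p = √(2mKE) so λ = h/p ∝ 1/√m.
λ_α/λ_μ = √(m_μ/m_α) = √(1.884 × 10⁻²⁸/6.645 × 10⁻²⁷) = √(0.02835) = 0.168.

λ_α/λ_μ = 0.168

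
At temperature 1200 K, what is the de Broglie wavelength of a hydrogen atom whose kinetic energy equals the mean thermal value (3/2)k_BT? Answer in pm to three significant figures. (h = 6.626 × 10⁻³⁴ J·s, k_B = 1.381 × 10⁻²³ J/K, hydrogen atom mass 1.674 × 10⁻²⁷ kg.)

KE = (3/2)k_BT = 1.5 × 1.381 × 10⁻²³ × 1200 = 2.486 × 10⁻²⁰ J.
p = √(2mKE) = √(2 × 1.674 × 10⁻²⁷ × 2.486 × 10⁻²⁰) = 9.123 × 10⁻²⁴ kg·m/s.
λ = h/p = 7.26 × 10⁻¹¹ m = 72.6 pm.

λ = 72.6 pm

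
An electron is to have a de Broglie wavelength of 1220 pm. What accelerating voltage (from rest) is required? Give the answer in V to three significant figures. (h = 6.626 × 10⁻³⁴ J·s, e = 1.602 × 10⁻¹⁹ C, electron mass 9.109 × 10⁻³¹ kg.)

p = h/λ = 6.626 × 10⁻³⁴ / 1.220 × 10⁻⁹ = 5.431 × 10⁻²⁵ kg·m/s.
KE = p²/(2m) = 1.619 × 10⁻¹⁹ J.
V = KE/e = 1.619 × 10⁻¹⁹ / (1.602 × 10⁻¹⁹) = 1.01 V.

V = 1.01 V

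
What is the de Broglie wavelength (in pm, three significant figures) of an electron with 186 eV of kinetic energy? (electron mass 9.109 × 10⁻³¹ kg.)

λ = 89.9 pm

KE = 186 eV = 2.980 × 10⁻¹⁷ J.
p = √(2mKE) = √(2 × 9.109 × 10⁻³¹ × 2.980 × 10⁻¹⁷) = 7.368 × 10⁻²⁴ kg·m/s.
λ = h/p = 6.626 × 10⁻³⁴ / 7.368 × 10⁻²⁴ = 8.99 × 10⁻¹¹ m = 89.9 pm.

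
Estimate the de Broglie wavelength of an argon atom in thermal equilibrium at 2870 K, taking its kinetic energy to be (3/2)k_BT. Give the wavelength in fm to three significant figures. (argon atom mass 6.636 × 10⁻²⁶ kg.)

KE = (3/2)k_BT = 1.5 × 1.381 × 10⁻²³ × 2870 = 5.945 × 10⁻²⁰ J.
p = √(2mKE) = √(2 × 6.636 × 10⁻²⁶ × 5.945 × 10⁻²⁰) = 8.883 × 10⁻²³ kg·m/s.
λ = h/p = 7.46 × 10⁻¹² m = 7460 fm.

λ = 7460 fm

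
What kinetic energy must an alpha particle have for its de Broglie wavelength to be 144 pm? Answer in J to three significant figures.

KE = 1.59 × 10⁻²¹ J

p = h/λ = 6.626 × 10⁻³⁴ / 1.440 × 10⁻¹⁰ = 4.601 × 10⁻²⁴ kg·m/s.
KE = p²/(2m) = (4.601 × 10⁻²⁴)² / (2 × 6.645 × 10⁻²⁷) = 1.593 × 10⁻²¹ J = 1.59 × 10⁻²¹ J.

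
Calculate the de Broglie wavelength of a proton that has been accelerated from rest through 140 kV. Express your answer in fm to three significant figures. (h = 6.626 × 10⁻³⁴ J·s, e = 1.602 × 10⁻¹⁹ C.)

KE = eV = 1.602 × 10⁻¹⁹ × 1.400 × 10⁵ = 2.243 × 10⁻¹⁴ J.
p = √(2mKE) = √(2 × 1.673 × 10⁻²⁷ × 2.243 × 10⁻¹⁴) = 8.663 × 10⁻²¹ kg·m/s.
λ = h/p = 6.626 × 10⁻³⁴ / 8.663 × 10⁻²¹ = 7.65 × 10⁻¹⁴ m = 76.5 fm.

λ = 76.5 fm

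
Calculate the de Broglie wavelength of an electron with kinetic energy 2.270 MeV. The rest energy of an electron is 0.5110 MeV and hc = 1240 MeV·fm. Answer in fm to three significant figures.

Total energy E = KE + m₀c² = 2.270 + 0.5110 = 2.7810 MeV.
(pc)² = E² − (m₀c²)² = (2.7810)² − (0.5110)² = 7.473 MeV², so pc = 2.734 MeV.
λ = hc/(pc) = 1240 MeV·fm / 2.734 MeV = 454 fm.

λ = 454 fm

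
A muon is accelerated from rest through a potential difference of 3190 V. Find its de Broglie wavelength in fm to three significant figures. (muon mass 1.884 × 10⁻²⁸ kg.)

λ = 1510 fm

KE = eV = 1.602 × 10⁻¹⁹ × 3190 = 5.110 × 10⁻¹⁶ J.
p = √(2mKE) = √(2 × 1.884 × 10⁻²⁸ × 5.110 × 10⁻¹⁶) = 4.388 × 10⁻²² kg·m/s.
λ = h/p = 6.626 × 10⁻³⁴ / 4.388 × 10⁻²² = 1.51 × 10⁻¹² m = 1510 fm.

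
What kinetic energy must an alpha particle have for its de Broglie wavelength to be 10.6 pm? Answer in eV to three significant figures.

p = h/λ = 6.626 × 10⁻³⁴ / 1.060 × 10⁻¹¹ = 6.251 × 10⁻²³ kg·m/s.
KE = p²/(2m) = (6.251 × 10⁻²³)² / (2 × 6.645 × 10⁻²⁷) = 2.940 × 10⁻¹⁹ J = 1.84 eV.

KE = 1.84 eV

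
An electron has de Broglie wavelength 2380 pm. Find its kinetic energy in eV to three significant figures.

p = h/λ = 6.626 × 10⁻³⁴ / 2.380 × 10⁻⁹ = 2.784 × 10⁻²⁵ kg·m/s.
KE = p²/(2m) = (2.784 × 10⁻²⁵)² / (2 × 9.109 × 10⁻³¹) = 4.254 × 10⁻²⁰ J = 0.266 eV.

KE = 0.266 eV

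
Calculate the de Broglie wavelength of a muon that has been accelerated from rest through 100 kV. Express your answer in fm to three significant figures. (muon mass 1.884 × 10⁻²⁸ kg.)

λ = 270 fm

KE = eV = 1.602 × 10⁻¹⁹ × 1.000 × 10⁵ = 1.602 × 10⁻¹⁴ J.
p = √(2mKE) = √(2 × 1.884 × 10⁻²⁸ × 1.602 × 10⁻¹⁴) = 2.457 × 10⁻²¹ kg·m/s.
λ = h/p = 6.626 × 10⁻³⁴ / 2.457 × 10⁻²¹ = 2.70 × 10⁻¹³ m = 270 fm.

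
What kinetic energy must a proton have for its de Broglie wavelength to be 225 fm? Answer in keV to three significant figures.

KE = 16.2 keV

p = h/λ = 6.626 × 10⁻³⁴ / 2.250 × 10⁻¹³ = 2.945 × 10⁻²¹ kg·m/s.
KE = p²/(2m) = (2.945 × 10⁻²¹)² / (2 × 1.673 × 10⁻²⁷) = 2.592 × 10⁻¹⁵ J = 16.2 keV.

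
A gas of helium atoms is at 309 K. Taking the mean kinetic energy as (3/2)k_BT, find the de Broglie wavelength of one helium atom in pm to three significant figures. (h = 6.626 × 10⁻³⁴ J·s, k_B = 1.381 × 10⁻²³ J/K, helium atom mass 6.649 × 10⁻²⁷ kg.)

λ = 71.8 pm

KE = (3/2)k_BT = 1.5 × 1.381 × 10⁻²³ × 309 = 6.401 × 10⁻²¹ J.
p = √(2mKE) = √(2 × 6.649 × 10⁻²⁷ × 6.401 × 10⁻²¹) = 9.226 × 10⁻²⁴ kg·m/s.
λ = h/p = 7.18 × 10⁻¹¹ m = 71.8 pm.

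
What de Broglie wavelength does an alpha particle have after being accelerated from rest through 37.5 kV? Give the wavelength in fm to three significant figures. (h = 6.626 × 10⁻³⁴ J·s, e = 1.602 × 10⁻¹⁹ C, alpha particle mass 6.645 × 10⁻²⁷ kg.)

KE = 2eV = 2 × 1.602 × 10⁻¹⁹ × 3.750 × 10⁴ = 1.202 × 10⁻¹⁴ J.
p = √(2mKE) = √(2 × 6.645 × 10⁻²⁷ × 1.202 × 10⁻¹⁴) = 1.264 × 10⁻²⁰ kg·m/s.
λ = h/p = 6.626 × 10⁻³⁴ / 1.264 × 10⁻²⁰ = 5.24 × 10⁻¹⁴ m = 52.4 fm.

λ = 52.4 fm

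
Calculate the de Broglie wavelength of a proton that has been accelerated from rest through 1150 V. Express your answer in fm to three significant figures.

λ = 844 fm

KE = eV = 1.602 × 10⁻¹⁹ × 1150 = 1.842 × 10⁻¹⁶ J.
p = √(2mKE) = √(2 × 1.673 × 10⁻²⁷ × 1.842 × 10⁻¹⁶) = 7.851 × 10⁻²² kg·m/s.
λ = h/p = 6.626 × 10⁻³⁴ / 7.851 × 10⁻²² = 8.44 × 10⁻¹³ m = 844 fm.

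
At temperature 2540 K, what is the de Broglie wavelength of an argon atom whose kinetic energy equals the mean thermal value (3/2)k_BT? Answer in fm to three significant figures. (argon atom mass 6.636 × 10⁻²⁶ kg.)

λ = 7930 fm

KE = (3/2)k_BT = 1.5 × 1.381 × 10⁻²³ × 2540 = 5.262 × 10⁻²⁰ J.
p = √(2mKE) = √(2 × 6.636 × 10⁻²⁶ × 5.262 × 10⁻²⁰) = 8.357 × 10⁻²³ kg·m/s.
λ = h/p = 7.93 × 10⁻¹² m = 7930 fm.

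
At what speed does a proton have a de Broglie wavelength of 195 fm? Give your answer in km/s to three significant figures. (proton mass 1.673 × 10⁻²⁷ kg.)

v = 2030 km/s

p = h/λ = 6.626 × 10⁻³⁴ / 1.950 × 10⁻¹³ = 3.398 × 10⁻²¹ kg·m/s.
v = p/m = 3.398 × 10⁻²¹ / 1.673 × 10⁻²⁷ = 2.03 × 10⁶ m/s = 2030 km/s.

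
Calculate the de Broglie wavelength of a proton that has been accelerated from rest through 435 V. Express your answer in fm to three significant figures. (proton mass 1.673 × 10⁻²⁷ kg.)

λ = 1370 fm

KE = eV = 1.602 × 10⁻¹⁹ × 435.0 = 6.969 × 10⁻¹⁷ J.
p = √(2mKE) = √(2 × 1.673 × 10⁻²⁷ × 6.969 × 10⁻¹⁷) = 4.829 × 10⁻²² kg·m/s.
λ = h/p = 6.626 × 10⁻³⁴ / 4.829 × 10⁻²² = 1.37 × 10⁻¹² m = 1370 fm.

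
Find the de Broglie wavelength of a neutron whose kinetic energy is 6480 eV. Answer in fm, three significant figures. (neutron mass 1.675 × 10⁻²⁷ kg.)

KE = 6480 eV = 1.038 × 10⁻¹⁵ J.
p = √(2mKE) = √(2 × 1.675 × 10⁻²⁷ × 1.038 × 10⁻¹⁵) = 1.865 × 10⁻²¹ kg·m/s.
λ = h/p = 6.626 × 10⁻³⁴ / 1.865 × 10⁻²¹ = 3.55 × 10⁻¹³ m = 355 fm.

λ = 355 fm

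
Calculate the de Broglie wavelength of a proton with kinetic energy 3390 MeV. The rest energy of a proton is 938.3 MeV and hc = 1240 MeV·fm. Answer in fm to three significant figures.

Total energy E = KE + m₀c² = 3390 + 938.3 = 4328.3 MeV.
(pc)² = E² − (m₀c²)² = (4328.3)² − (938.3)² = 1.785 × 10⁷ MeV², so pc = 4225 MeV.
λ = hc/(pc) = 1240 MeV·fm / 4225 MeV = 0.293 fm.

λ = 0.293 fm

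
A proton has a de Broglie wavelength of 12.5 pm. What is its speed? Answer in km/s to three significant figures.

p = h/λ = 6.626 × 10⁻³⁴ / 1.250 × 10⁻¹¹ = 5.301 × 10⁻²³ kg·m/s.
v = p/m = 5.301 × 10⁻²³ / 1.673 × 10⁻²⁷ = 3.17 × 10⁴ m/s = 31.7 km/s.

v = 31.7 km/s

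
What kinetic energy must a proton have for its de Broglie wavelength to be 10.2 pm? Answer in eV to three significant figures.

KE = 7.87 eV

p = h/λ = 6.626 × 10⁻³⁴ / 1.020 × 10⁻¹¹ = 6.496 × 10⁻²³ kg·m/s.
KE = p²/(2m) = (6.496 × 10⁻²³)² / (2 × 1.673 × 10⁻²⁷) = 1.261 × 10⁻¹⁸ J = 7.87 eV.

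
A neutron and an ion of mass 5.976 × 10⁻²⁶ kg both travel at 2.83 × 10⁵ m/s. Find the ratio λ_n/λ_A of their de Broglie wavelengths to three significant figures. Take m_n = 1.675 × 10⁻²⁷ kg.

λ_n/λ_A = 35.7

At fixed v, p = mv so λ = h/(mv) ∝ 1/m.
λ_n/λ_A = m_A/m_n = 5.976 × 10⁻²⁶/1.675 × 10⁻²⁷ = 35.7.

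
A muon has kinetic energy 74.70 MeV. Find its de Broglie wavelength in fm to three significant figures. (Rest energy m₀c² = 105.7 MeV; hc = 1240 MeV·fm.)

Total energy E = KE + m₀c² = 74.70 + 105.7 = 180.40 MeV.
(pc)² = E² − (m₀c²)² = (180.40)² − (105.7)² = 2.137 × 10⁴ MeV², so pc = 146.2 MeV.
λ = hc/(pc) = 1240 MeV·fm / 146.2 MeV = 8.48 fm.

λ = 8.48 fm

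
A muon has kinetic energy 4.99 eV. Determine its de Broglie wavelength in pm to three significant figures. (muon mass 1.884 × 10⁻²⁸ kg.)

KE = 4.99 eV = 7.994 × 10⁻¹⁹ J.
p = √(2mKE) = √(2 × 1.884 × 10⁻²⁸ × 7.994 × 10⁻¹⁹) = 1.736 × 10⁻²³ kg·m/s.
λ = h/p = 6.626 × 10⁻³⁴ / 1.736 × 10⁻²³ = 3.82 × 10⁻¹¹ m = 38.2 pm.

λ = 38.2 pm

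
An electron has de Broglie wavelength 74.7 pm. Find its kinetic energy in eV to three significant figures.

p = h/λ = 6.626 × 10⁻³⁴ / 7.470 × 10⁻¹¹ = 8.870 × 10⁻²⁴ kg·m/s.
KE = p²/(2m) = (8.870 × 10⁻²⁴)² / (2 × 9.109 × 10⁻³¹) = 4.319 × 10⁻¹⁷ J = 270 eV.

KE = 270 eV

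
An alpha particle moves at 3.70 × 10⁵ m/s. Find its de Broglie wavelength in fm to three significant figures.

λ = 269 fm

p = mv = 6.645 × 10⁻²⁷ × 3.70 × 10⁵ = 2.459 × 10⁻²¹ kg·m/s.
λ = h/p = 6.626 × 10⁻³⁴ / 2.459 × 10⁻²¹ = 2.69 × 10⁻¹³ m = 269 fm.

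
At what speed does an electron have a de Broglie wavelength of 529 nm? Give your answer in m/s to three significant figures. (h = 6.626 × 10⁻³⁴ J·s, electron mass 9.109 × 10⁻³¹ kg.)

v = 1380 m/s

p = h/λ = 6.626 × 10⁻³⁴ / 5.290 × 10⁻⁷ = 1.253 × 10⁻²⁷ kg·m/s.
v = p/m = 1.253 × 10⁻²⁷ / 9.109 × 10⁻³¹ = 1.38 × 10³ m/s = 1380 m/s.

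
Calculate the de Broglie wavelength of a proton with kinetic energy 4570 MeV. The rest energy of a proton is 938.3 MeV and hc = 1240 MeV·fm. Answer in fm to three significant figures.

λ = 0.228 fm

Total energy E = KE + m₀c² = 4570 + 938.3 = 5508.3 MeV.
(pc)² = E² − (m₀c²)² = (5508.3)² − (938.3)² = 2.946 × 10⁷ MeV², so pc = 5428 MeV.
λ = hc/(pc) = 1240 MeV·fm / 5428 MeV = 0.228 fm.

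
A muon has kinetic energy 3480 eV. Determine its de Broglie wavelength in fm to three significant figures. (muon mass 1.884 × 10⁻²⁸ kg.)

λ = 1450 fm

KE = 3480 eV = 5.575 × 10⁻¹⁶ J.
p = √(2mKE) = √(2 × 1.884 × 10⁻²⁸ × 5.575 × 10⁻¹⁶) = 4.583 × 10⁻²² kg·m/s.
λ = h/p = 6.626 × 10⁻³⁴ / 4.583 × 10⁻²² = 1.45 × 10⁻¹² m = 1450 fm.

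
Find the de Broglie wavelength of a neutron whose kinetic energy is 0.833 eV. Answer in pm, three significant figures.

KE = 0.833 eV = 1.334 × 10⁻¹⁹ J.
p = √(2mKE) = √(2 × 1.675 × 10⁻²⁷ × 1.334 × 10⁻¹⁹) = 2.114 × 10⁻²³ kg·m/s.
λ = h/p = 6.626 × 10⁻³⁴ / 2.114 × 10⁻²³ = 3.13 × 10⁻¹¹ m = 31.3 pm.

λ = 31.3 pm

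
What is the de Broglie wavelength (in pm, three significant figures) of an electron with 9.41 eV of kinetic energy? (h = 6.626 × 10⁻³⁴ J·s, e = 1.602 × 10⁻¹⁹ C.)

KE = 9.41 eV = 1.507 × 10⁻¹⁸ J.
p = √(2mKE) = √(2 × 9.109 × 10⁻³¹ × 1.507 × 10⁻¹⁸) = 1.657 × 10⁻²⁴ kg·m/s.
λ = h/p = 6.626 × 10⁻³⁴ / 1.657 × 10⁻²⁴ = 4.00 × 10⁻¹⁰ m = 400 pm.

λ = 400 pm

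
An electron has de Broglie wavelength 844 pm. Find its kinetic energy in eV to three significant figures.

p = h/λ = 6.626 × 10⁻³⁴ / 8.440 × 10⁻¹⁰ = 7.851 × 10⁻²⁵ kg·m/s.
KE = p²/(2m) = (7.851 × 10⁻²⁵)² / (2 × 9.109 × 10⁻³¹) = 3.383 × 10⁻¹⁹ J = 2.11 eV.

KE = 2.11 eV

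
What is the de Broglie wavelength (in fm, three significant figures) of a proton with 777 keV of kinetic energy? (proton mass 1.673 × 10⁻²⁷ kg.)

KE = 777 keV = 1.245 × 10⁻¹³ J.
p = √(2mKE) = √(2 × 1.673 × 10⁻²⁷ × 1.245 × 10⁻¹³) = 2.041 × 10⁻²⁰ kg·m/s.
λ = h/p = 6.626 × 10⁻³⁴ / 2.041 × 10⁻²⁰ = 3.25 × 10⁻¹⁴ m = 32.5 fm.

λ = 32.5 fm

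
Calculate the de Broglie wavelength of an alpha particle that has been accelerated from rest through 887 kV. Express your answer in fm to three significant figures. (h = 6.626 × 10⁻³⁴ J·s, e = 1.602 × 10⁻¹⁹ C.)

KE = 2eV = 2 × 1.602 × 10⁻¹⁹ × 8.870 × 10⁵ = 2.842 × 10⁻¹³ J.
p = √(2mKE) = √(2 × 6.645 × 10⁻²⁷ × 2.842 × 10⁻¹³) = 6.146 × 10⁻²⁰ kg·m/s.
λ = h/p = 6.626 × 10⁻³⁴ / 6.146 × 10⁻²⁰ = 1.08 × 10⁻¹⁴ m = 10.8 fm.

λ = 10.8 fm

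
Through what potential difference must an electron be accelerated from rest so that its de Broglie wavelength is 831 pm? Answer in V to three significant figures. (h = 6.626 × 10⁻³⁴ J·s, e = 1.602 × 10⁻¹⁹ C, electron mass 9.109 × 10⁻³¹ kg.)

p = h/λ = 6.626 × 10⁻³⁴ / 8.310 × 10⁻¹⁰ = 7.974 × 10⁻²⁵ kg·m/s.
KE = p²/(2m) = 3.490 × 10⁻¹⁹ J.
V = KE/e = 3.490 × 10⁻¹⁹ / (1.602 × 10⁻¹⁹) = 2.18 V.

V = 2.18 V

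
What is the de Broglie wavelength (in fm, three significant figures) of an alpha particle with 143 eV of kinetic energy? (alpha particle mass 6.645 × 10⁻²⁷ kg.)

λ = 1200 fm

KE = 143 eV = 2.291 × 10⁻¹⁷ J.
p = √(2mKE) = √(2 × 6.645 × 10⁻²⁷ × 2.291 × 10⁻¹⁷) = 5.518 × 10⁻²² kg·m/s.
λ = h/p = 6.626 × 10⁻³⁴ / 5.518 × 10⁻²² = 1.20 × 10⁻¹² m = 1200 fm.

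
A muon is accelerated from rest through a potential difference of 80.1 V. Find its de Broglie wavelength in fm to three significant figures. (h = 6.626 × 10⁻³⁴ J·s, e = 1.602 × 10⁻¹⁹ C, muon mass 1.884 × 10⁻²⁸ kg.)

KE = eV = 1.602 × 10⁻¹⁹ × 80.10 = 1.283 × 10⁻¹⁷ J.
p = √(2mKE) = √(2 × 1.884 × 10⁻²⁸ × 1.283 × 10⁻¹⁷) = 6.953 × 10⁻²³ kg·m/s.
λ = h/p = 6.626 × 10⁻³⁴ / 6.953 × 10⁻²³ = 9.53 × 10⁻¹² m = 9530 fm.

λ = 9530 fm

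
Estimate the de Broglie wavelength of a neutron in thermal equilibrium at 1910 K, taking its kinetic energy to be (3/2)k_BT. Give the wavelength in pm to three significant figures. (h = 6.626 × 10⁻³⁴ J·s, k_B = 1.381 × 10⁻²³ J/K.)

λ = 57.6 pm

KE = (3/2)k_BT = 1.5 × 1.381 × 10⁻²³ × 1910 = 3.957 × 10⁻²⁰ J.
p = √(2mKE) = √(2 × 1.675 × 10⁻²⁷ × 3.957 × 10⁻²⁰) = 1.151 × 10⁻²³ kg·m/s.
λ = h/p = 5.76 × 10⁻¹¹ m = 57.6 pm.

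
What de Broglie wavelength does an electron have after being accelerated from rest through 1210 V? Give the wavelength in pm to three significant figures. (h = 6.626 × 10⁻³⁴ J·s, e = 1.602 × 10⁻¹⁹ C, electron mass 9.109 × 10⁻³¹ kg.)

KE = eV = 1.602 × 10⁻¹⁹ × 1210 = 1.938 × 10⁻¹⁶ J.
p = √(2mKE) = √(2 × 9.109 × 10⁻³¹ × 1.938 × 10⁻¹⁶) = 1.879 × 10⁻²³ kg·m/s.
λ = h/p = 6.626 × 10⁻³⁴ / 1.879 × 10⁻²³ = 3.53 × 10⁻¹¹ m = 35.3 pm.

λ = 35.3 pm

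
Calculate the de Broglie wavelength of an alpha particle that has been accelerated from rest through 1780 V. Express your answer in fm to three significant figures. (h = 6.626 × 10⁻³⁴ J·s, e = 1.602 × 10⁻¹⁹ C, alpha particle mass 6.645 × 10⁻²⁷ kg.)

λ = 241 fm

KE = 2eV = 2 × 1.602 × 10⁻¹⁹ × 1780 = 5.703 × 10⁻¹⁶ J.
p = √(2mKE) = √(2 × 6.645 × 10⁻²⁷ × 5.703 × 10⁻¹⁶) = 2.753 × 10⁻²¹ kg·m/s.
λ = h/p = 6.626 × 10⁻³⁴ / 2.753 × 10⁻²¹ = 2.41 × 10⁻¹³ m = 241 fm.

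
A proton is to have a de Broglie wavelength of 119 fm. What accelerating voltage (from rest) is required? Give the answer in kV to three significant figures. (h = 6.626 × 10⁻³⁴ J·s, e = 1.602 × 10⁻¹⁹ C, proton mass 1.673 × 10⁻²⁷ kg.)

p = h/λ = 6.626 × 10⁻³⁴ / 1.190 × 10⁻¹³ = 5.568 × 10⁻²¹ kg·m/s.
KE = p²/(2m) = 9.266 × 10⁻¹⁵ J.
V = KE/e = 9.266 × 10⁻¹⁵ / (1.602 × 10⁻¹⁹) = 57.8 kV.

V = 57.8 kV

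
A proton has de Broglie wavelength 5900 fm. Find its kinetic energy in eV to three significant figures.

p = h/λ = 6.626 × 10⁻³⁴ / 5.900 × 10⁻¹² = 1.123 × 10⁻²² kg·m/s.
KE = p²/(2m) = (1.123 × 10⁻²²)² / (2 × 1.673 × 10⁻²⁷) = 3.769 × 10⁻¹⁸ J = 23.5 eV.

KE = 23.5 eV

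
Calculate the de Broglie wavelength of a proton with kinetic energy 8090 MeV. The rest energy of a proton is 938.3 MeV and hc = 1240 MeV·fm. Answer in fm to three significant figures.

Total energy E = KE + m₀c² = 8090 + 938.3 = 9028.3 MeV.
(pc)² = E² − (m₀c²)² = (9028.3)² − (938.3)² = 8.063 × 10⁷ MeV², so pc = 8979 MeV.
λ = hc/(pc) = 1240 MeV·fm / 8979 MeV = 0.138 fm.

λ = 0.138 fm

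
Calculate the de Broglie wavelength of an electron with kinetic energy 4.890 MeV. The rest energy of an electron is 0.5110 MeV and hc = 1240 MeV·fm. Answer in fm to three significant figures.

λ = 231 fm

Total energy E = KE + m₀c² = 4.890 + 0.5110 = 5.4010 MeV.
(pc)² = E² − (m₀c²)² = (5.4010)² − (0.5110)² = 28.91 MeV², so pc = 5.377 MeV.
λ = hc/(pc) = 1240 MeV·fm / 5.377 MeV = 231 fm.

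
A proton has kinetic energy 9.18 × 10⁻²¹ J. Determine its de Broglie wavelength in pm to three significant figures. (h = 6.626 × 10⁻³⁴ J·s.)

p = √(2mKE) = √(2 × 1.673 × 10⁻²⁷ × 9.180 × 10⁻²¹) = 5.542 × 10⁻²⁴ kg·m/s.
λ = h/p = 6.626 × 10⁻³⁴ / 5.542 × 10⁻²⁴ = 1.20 × 10⁻¹⁰ m = 120 pm.

λ = 120 pm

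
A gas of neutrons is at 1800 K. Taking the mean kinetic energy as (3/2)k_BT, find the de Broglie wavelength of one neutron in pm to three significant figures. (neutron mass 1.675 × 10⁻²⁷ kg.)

KE = (3/2)k_BT = 1.5 × 1.381 × 10⁻²³ × 1800 = 3.729 × 10⁻²⁰ J.
p = √(2mKE) = √(2 × 1.675 × 10⁻²⁷ × 3.729 × 10⁻²⁰) = 1.118 × 10⁻²³ kg·m/s.
λ = h/p = 5.93 × 10⁻¹¹ m = 59.3 pm.

λ = 59.3 pm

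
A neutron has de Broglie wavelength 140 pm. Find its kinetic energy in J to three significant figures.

p = h/λ = 6.626 × 10⁻³⁴ / 1.400 × 10⁻¹⁰ = 4.733 × 10⁻²⁴ kg·m/s.
KE = p²/(2m) = (4.733 × 10⁻²⁴)² / (2 × 1.675 × 10⁻²⁷) = 6.687 × 10⁻²¹ J = 6.69 × 10⁻²¹ J.

KE = 6.69 × 10⁻²¹ J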